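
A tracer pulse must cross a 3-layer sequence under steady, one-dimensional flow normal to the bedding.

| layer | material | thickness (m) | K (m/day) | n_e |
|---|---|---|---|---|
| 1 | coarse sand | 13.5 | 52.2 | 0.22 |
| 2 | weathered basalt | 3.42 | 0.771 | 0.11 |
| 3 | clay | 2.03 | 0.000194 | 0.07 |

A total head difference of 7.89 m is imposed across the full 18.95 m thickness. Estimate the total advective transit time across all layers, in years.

With flow normal to the layers, continuity requires the same specific discharge q through every layer.
Σ(b_i/K_i) = 13.5/52.2 + 3.42/0.771 + 2.03/0.000194 = 10469 d.
q = Δh / Σ(b_i/K_i) = 7.89 / 10469 = 0.0007537 m/day.
In each layer the seepage velocity is v_i = q/n_i, so the layer transit time is t_i = b_i·n_i / q:
  layer 1 (coarse sand): t_1 = 13.5 × 0.22 / 0.0007537 = 3941 d
  layer 2 (weathered basalt): t_2 = 3.42 × 0.11 / 0.0007537 = 499.1 d
  layer 3 (clay): t_3 = 2.03 × 0.07 / 0.0007537 = 188.5 d
Total t = Σ t_i = 4628 days = 12.67 years.

12.7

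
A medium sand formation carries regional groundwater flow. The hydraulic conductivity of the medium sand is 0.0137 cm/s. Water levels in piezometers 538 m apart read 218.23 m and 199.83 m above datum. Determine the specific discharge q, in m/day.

Convert K: 0.0137 cm/s × 864 = 11.84 m/day.
Hydraulic gradient i = (218.23 − 199.83) / 538 = 18.4 / 538 = 0.03420.
Specific discharge q = K · i = 11.84 × 0.03420 = 0.4048 m/day.

0.405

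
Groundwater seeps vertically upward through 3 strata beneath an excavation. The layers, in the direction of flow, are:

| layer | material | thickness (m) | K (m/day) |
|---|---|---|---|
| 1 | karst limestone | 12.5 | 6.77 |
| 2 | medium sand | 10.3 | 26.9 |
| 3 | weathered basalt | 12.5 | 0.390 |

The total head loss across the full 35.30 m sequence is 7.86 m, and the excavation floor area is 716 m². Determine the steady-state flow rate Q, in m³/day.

Flow is perpendicular to layering, so the layers act in series and the equivalent K is the thickness-weighted harmonic mean.
Total thickness L = 12.5 + 10.3 + 12.5 = 35.30 m.
Σ(b_i/K_i) = 12.5/6.77 + 10.3/26.9 + 12.5/0.390 = 34.28 d.
K_eq = L / Σ(b_i/K_i) = 35.30 / 34.28 = 1.030 m/day.
Q = K_eq · A · (Δh/L) = 1.030 × 716 × (7.86/35.30) = 164.2 m³/day.

164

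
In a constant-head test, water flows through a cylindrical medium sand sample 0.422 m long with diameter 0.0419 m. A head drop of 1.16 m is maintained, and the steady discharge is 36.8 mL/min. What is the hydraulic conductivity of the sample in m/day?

Cross-sectional area A = π·(d/2)² = π × (0.0419/2)² = 0.001379 m².
Convert discharge: 36.8 mL/min = 6.133e-07 m³/s.
Darcy's law rearranged: K = Q·L / (A·Δh) = 6.133e-07 × 0.422 / (0.001379 × 1.16) = 0.0001618 m/s = 13.98 m/day.

14.0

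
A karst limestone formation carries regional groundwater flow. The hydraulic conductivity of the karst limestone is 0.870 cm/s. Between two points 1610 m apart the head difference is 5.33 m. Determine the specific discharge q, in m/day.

2.49

Convert K: 0.870 cm/s × 864 = 751.7 m/day.
Hydraulic gradient i = Δh / L = 5.33 / 1610 = 0.003311.
Specific discharge q = K · i = 751.7 × 0.003311 = 2.488 m/day.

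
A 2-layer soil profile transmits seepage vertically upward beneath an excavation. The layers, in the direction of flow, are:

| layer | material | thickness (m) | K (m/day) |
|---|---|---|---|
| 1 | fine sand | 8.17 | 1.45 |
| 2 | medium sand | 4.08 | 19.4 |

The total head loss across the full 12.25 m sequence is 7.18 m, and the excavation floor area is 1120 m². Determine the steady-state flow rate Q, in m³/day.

1380

Flow is perpendicular to layering, so the layers act in series and the equivalent K is the thickness-weighted harmonic mean.
Total thickness L = 8.17 + 4.08 = 12.25 m.
Σ(b_i/K_i) = 8.17/1.45 + 4.08/19.4 = 5.845 d.
K_eq = L / Σ(b_i/K_i) = 12.25 / 5.845 = 2.096 m/day.
Q = K_eq · A · (Δh/L) = 2.096 × 1120 × (7.18/12.25) = 1376 m³/day.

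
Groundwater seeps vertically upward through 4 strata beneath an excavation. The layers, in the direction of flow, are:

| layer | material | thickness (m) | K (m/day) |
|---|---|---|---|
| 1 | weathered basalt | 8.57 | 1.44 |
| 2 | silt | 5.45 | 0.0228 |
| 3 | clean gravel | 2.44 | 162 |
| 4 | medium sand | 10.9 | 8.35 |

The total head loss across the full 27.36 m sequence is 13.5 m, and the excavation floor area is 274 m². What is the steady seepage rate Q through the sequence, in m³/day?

Flow is perpendicular to layering, so the layers act in series and the equivalent K is the thickness-weighted harmonic mean.
Total thickness L = 8.57 + 5.45 + 2.44 + 10.9 = 27.36 m.
Σ(b_i/K_i) = 8.57/1.44 + 5.45/0.0228 + 2.44/162 + 10.9/8.35 = 246.3 d.
K_eq = L / Σ(b_i/K_i) = 27.36 / 246.3 = 0.1111 m/day.
Q = K_eq · A · (Δh/L) = 0.1111 × 274 × (13.5/27.36) = 15.02 m³/day.

15.0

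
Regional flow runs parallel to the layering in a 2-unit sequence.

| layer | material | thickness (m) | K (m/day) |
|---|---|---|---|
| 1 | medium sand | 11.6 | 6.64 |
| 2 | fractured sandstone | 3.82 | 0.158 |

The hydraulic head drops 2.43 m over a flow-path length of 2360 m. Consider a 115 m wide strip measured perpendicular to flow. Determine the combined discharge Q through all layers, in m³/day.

Flow is parallel to layering, so each bed carries its own Darcy discharge and the transmissivities add.
Σ(K_i·b_i) = 6.64×11.6 + 0.158×3.82 = 77.63 m²/day.
Hydraulic gradient i = Δh / L = 2.43 / 2360 = 0.001030.
Q = Σ(K_i·b_i) · W · i = 77.63 × 115 × 0.001030 = 9.192 m³/day.

9.19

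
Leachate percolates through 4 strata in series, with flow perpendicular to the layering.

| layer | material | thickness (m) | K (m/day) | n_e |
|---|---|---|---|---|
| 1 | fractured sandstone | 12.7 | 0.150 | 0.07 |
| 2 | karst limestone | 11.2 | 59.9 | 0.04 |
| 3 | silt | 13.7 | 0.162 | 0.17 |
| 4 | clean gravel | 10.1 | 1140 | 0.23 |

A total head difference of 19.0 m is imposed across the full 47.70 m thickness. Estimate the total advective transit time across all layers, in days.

With flow normal to the layers, continuity requires the same specific discharge q through every layer.
Σ(b_i/K_i) = 12.7/0.150 + 11.2/59.9 + 13.7/0.162 + 10.1/1140 = 169.4 d.
q = Δh / Σ(b_i/K_i) = 19.0 / 169.4 = 0.1121 m/day.
In each layer the seepage velocity is v_i = q/n_i, so the layer transit time is t_i = b_i·n_i / q:
  layer 1 (fractured sandstone): t_1 = 12.7 × 0.07 / 0.1121 = 7.928 d
  layer 2 (karst limestone): t_2 = 11.2 × 0.04 / 0.1121 = 3.995 d
  layer 3 (silt): t_3 = 13.7 × 0.17 / 0.1121 = 20.77 d
  layer 4 (clean gravel): t_4 = 10.1 × 0.23 / 0.1121 = 20.72 d
Total t = Σ t_i = 53.41 days.

53.4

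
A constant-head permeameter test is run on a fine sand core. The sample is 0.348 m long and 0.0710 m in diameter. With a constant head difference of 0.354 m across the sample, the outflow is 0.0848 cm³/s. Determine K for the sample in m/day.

Cross-sectional area A = π·(d/2)² = π × (0.0710/2)² = 0.003959 m².
Convert discharge: 0.0848 cm³/s = 8.480e-08 m³/s.
Darcy's law rearranged: K = Q·L / (A·Δh) = 8.480e-08 × 0.348 / (0.003959 × 0.354) = 2.106e-05 m/s = 1.819 m/day.

1.82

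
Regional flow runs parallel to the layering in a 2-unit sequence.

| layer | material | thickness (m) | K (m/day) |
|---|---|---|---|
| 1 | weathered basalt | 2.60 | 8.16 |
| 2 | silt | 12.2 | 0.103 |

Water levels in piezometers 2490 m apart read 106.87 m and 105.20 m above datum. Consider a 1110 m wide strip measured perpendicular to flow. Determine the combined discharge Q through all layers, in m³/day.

16.7

Flow is parallel to layering, so each bed carries its own Darcy discharge and the transmissivities add.
Σ(K_i·b_i) = 8.16×2.60 + 0.103×12.2 = 22.47 m²/day.
Hydraulic gradient i = (106.87 − 105.20) / 2490 = 1.67 / 2490 = 0.0006707.
Q = Σ(K_i·b_i) · W · i = 22.47 × 1110 × 0.0006707 = 16.73 m³/day.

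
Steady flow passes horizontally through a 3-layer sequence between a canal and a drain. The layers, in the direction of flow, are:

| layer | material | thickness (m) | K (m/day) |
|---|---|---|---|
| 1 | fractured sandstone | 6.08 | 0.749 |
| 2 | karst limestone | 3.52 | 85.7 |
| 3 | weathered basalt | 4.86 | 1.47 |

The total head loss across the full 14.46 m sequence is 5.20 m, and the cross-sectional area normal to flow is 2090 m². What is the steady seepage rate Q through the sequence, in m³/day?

Flow is perpendicular to layering, so the layers act in series and the equivalent K is the thickness-weighted harmonic mean.
Total thickness L = 6.08 + 3.52 + 4.86 = 14.46 m.
Σ(b_i/K_i) = 6.08/0.749 + 3.52/85.7 + 4.86/1.47 = 11.46 d.
K_eq = L / Σ(b_i/K_i) = 14.46 / 11.46 = 1.261 m/day.
Q = K_eq · A · (Δh/L) = 1.261 × 2090 × (5.20/14.46) = 948.0 m³/day.

948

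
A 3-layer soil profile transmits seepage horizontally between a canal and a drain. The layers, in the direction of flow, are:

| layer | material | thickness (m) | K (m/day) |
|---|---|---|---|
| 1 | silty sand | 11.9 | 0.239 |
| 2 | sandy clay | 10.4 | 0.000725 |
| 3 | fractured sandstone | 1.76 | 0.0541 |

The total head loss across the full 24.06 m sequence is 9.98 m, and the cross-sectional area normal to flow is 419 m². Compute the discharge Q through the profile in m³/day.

0.290

Flow is perpendicular to layering, so the layers act in series and the equivalent K is the thickness-weighted harmonic mean.
Total thickness L = 11.9 + 10.4 + 1.76 = 24.06 m.
Σ(b_i/K_i) = 11.9/0.239 + 10.4/0.000725 + 1.76/0.0541 = 14427 d.
K_eq = L / Σ(b_i/K_i) = 24.06 / 14427 = 0.001668 m/day.
Q = K_eq · A · (Δh/L) = 0.001668 × 419 × (9.98/24.06) = 0.2898 m³/day.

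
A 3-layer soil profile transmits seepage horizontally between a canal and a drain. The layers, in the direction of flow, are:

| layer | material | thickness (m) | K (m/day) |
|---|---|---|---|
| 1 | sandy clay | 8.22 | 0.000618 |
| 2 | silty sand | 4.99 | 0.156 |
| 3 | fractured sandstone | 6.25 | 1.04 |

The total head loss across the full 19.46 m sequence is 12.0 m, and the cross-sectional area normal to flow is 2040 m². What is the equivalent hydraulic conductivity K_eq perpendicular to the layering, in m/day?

0.00146

Flow is perpendicular to layering, so the layers act in series and the equivalent K is the thickness-weighted harmonic mean.
Total thickness L = 8.22 + 4.99 + 6.25 = 19.46 m.
Σ(b_i/K_i) = 8.22/0.000618 + 4.99/0.156 + 6.25/1.04 = 13339 d.
K_eq = L / Σ(b_i/K_i) = 19.46 / 13339 = 0.001459 m/day.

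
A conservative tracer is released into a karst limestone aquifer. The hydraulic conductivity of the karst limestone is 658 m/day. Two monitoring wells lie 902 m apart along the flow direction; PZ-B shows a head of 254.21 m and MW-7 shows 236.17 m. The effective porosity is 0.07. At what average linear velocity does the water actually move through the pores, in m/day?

188

Hydraulic gradient i = (254.21 − 236.17) / 902 = 18.04 / 902 = 0.02000.
Darcy flux q = K · i = 658.0 × 0.02000 = 13.16 m/day.
Seepage velocity v = q / n_e = 13.16 / 0.07 = 188.0 m/day.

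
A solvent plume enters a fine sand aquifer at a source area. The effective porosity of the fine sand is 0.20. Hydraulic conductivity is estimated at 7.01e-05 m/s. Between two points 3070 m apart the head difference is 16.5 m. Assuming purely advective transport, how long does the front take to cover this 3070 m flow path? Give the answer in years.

51.6

Convert K: 7.01e-05 m/s × 86400 = 6.057 m/day.
Hydraulic gradient i = Δh / L = 16.5 / 3070 = 0.005375.
Darcy flux q = K · i = 6.057 × 0.005375 = 0.03255 m/day.
Seepage velocity v = q / n_e = 0.03255 / 0.20 = 0.1628 m/day.
Travel time t = L / v = 3070 / 0.1628 = 18862 days = 51.64 years.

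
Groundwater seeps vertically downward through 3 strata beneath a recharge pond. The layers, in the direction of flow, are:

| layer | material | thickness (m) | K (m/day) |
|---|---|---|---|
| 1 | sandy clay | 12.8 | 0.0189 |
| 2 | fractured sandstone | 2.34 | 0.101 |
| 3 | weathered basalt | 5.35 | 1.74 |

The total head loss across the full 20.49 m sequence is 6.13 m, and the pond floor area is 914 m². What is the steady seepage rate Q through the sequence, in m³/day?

Flow is perpendicular to layering, so the layers act in series and the equivalent K is the thickness-weighted harmonic mean.
Total thickness L = 12.8 + 2.34 + 5.35 = 20.49 m.
Σ(b_i/K_i) = 12.8/0.0189 + 2.34/0.101 + 5.35/1.74 = 703.5 d.
K_eq = L / Σ(b_i/K_i) = 20.49 / 703.5 = 0.02913 m/day.
Q = K_eq · A · (Δh/L) = 0.02913 × 914 × (6.13/20.49) = 7.964 m³/day.

7.96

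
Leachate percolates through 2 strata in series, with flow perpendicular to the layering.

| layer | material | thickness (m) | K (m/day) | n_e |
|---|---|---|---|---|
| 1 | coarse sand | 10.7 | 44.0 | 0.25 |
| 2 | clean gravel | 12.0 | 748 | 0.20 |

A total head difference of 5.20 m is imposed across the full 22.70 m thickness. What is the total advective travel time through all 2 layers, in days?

0.253

With flow normal to the layers, continuity requires the same specific discharge q through every layer.
Σ(b_i/K_i) = 10.7/44.0 + 12.0/748 = 0.2592 d.
q = Δh / Σ(b_i/K_i) = 5.20 / 0.2592 = 20.06 m/day.
In each layer the seepage velocity is v_i = q/n_i, so the layer transit time is t_i = b_i·n_i / q:
  layer 1 (coarse sand): t_1 = 10.7 × 0.25 / 20.06 = 0.1334 d
  layer 2 (clean gravel): t_2 = 12.0 × 0.20 / 20.06 = 0.1196 d
Total t = Σ t_i = 0.2530 days.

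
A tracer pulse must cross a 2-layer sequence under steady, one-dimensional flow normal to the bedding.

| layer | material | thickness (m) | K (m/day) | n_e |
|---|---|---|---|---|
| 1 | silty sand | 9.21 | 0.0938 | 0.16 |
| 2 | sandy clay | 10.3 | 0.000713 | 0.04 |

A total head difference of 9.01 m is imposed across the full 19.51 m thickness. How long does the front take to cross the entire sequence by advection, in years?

With flow normal to the layers, continuity requires the same specific discharge q through every layer.
Σ(b_i/K_i) = 9.21/0.0938 + 10.3/0.000713 = 14544 d.
q = Δh / Σ(b_i/K_i) = 9.01 / 14544 = 0.0006195 m/day.
In each layer the seepage velocity is v_i = q/n_i, so the layer transit time is t_i = b_i·n_i / q:
  layer 1 (silty sand): t_1 = 9.21 × 0.16 / 0.0006195 = 2379 d
  layer 2 (sandy clay): t_2 = 10.3 × 0.04 / 0.0006195 = 665.1 d
Total t = Σ t_i = 3044 days = 8.333 years.

8.33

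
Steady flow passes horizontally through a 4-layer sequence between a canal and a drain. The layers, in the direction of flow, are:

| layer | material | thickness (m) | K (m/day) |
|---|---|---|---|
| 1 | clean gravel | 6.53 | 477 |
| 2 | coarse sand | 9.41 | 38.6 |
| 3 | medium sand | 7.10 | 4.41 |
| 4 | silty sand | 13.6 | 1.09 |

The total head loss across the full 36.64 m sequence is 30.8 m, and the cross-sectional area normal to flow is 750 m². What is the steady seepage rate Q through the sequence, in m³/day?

Flow is perpendicular to layering, so the layers act in series and the equivalent K is the thickness-weighted harmonic mean.
Total thickness L = 6.53 + 9.41 + 7.10 + 13.6 = 36.64 m.
Σ(b_i/K_i) = 6.53/477 + 9.41/38.6 + 7.10/4.41 + 13.6/1.09 = 14.34 d.
K_eq = L / Σ(b_i/K_i) = 36.64 / 14.34 = 2.554 m/day.
Q = K_eq · A · (Δh/L) = 2.554 × 750 × (30.8/36.64) = 1610 m³/day.

1610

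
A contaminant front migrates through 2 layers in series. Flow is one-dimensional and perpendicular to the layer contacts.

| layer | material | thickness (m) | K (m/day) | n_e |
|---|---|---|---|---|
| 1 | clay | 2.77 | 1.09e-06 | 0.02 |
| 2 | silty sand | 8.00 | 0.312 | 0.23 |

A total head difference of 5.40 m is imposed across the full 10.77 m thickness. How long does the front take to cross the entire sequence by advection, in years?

With flow normal to the layers, continuity requires the same specific discharge q through every layer.
Σ(b_i/K_i) = 2.77/1.09e-06 + 8.00/0.312 = 2.541e+06 d.
q = Δh / Σ(b_i/K_i) = 5.40 / 2.541e+06 = 2.125e-06 m/day.
In each layer the seepage velocity is v_i = q/n_i, so the layer transit time is t_i = b_i·n_i / q:
  layer 1 (clay): t_1 = 2.77 × 0.02 / 2.125e-06 = 26072 d
  layer 2 (silty sand): t_2 = 8.00 × 0.23 / 2.125e-06 = 8.659e+05 d
Total t = Σ t_i = 8.920e+05 days = 2442 years.

2440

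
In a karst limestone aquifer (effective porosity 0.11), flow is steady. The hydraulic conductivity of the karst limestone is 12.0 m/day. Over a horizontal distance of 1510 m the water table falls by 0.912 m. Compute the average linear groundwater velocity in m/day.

Hydraulic gradient i = Δh / L = 0.912 / 1510 = 0.0006040.
Darcy flux q = K · i = 12.00 × 0.0006040 = 0.007248 m/day.
Seepage velocity v = q / n_e = 0.007248 / 0.11 = 0.06589 m/day.

0.0659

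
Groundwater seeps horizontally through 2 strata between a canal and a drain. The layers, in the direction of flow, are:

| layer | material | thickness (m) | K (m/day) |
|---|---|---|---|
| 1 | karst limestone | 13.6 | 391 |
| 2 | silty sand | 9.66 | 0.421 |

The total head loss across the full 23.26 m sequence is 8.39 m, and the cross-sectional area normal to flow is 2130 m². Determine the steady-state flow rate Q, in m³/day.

778

Flow is perpendicular to layering, so the layers act in series and the equivalent K is the thickness-weighted harmonic mean.
Total thickness L = 13.6 + 9.66 = 23.26 m.
Σ(b_i/K_i) = 13.6/391 + 9.66/0.421 = 22.98 d.
K_eq = L / Σ(b_i/K_i) = 23.26 / 22.98 = 1.012 m/day.
Q = K_eq · A · (Δh/L) = 1.012 × 2130 × (8.39/23.26) = 777.7 m³/day.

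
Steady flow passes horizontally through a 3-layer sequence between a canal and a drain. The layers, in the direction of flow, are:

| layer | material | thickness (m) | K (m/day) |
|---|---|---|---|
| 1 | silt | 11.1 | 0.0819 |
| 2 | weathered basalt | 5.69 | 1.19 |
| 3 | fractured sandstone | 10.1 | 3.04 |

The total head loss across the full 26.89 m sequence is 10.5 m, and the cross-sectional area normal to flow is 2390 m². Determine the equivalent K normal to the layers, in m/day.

Flow is perpendicular to layering, so the layers act in series and the equivalent K is the thickness-weighted harmonic mean.
Total thickness L = 11.1 + 5.69 + 10.1 = 26.89 m.
Σ(b_i/K_i) = 11.1/0.0819 + 5.69/1.19 + 10.1/3.04 = 143.6 d.
K_eq = L / Σ(b_i/K_i) = 26.89 / 143.6 = 0.1872 m/day.

0.187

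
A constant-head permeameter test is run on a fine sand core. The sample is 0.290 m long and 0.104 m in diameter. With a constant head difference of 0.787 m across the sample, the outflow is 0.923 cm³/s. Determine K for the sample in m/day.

3.46

Cross-sectional area A = π·(d/2)² = π × (0.104/2)² = 0.008495 m².
Convert discharge: 0.923 cm³/s = 9.230e-07 m³/s.
Darcy's law rearranged: K = Q·L / (A·Δh) = 9.230e-07 × 0.290 / (0.008495 × 0.787) = 4.004e-05 m/s = 3.459 m/day.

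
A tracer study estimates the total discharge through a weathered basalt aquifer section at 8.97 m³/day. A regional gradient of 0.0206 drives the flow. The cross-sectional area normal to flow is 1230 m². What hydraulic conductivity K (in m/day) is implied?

0.354

Hydraulic gradient i = 0.0206.
From Q = K·A·i, K = Q / (A·i) = 8.97 / (1230 × 0.02060) = 0.3540 m/day.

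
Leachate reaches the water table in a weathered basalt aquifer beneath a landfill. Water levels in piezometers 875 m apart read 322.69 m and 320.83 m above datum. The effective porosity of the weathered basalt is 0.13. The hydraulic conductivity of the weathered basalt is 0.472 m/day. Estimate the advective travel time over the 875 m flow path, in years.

310

Hydraulic gradient i = (322.69 − 320.83) / 875 = 1.86 / 875 = 0.002126.
Darcy flux q = K · i = 0.4720 × 0.002126 = 0.001003 m/day.
Seepage velocity v = q / n_e = 0.001003 / 0.13 = 0.007718 m/day.
Travel time t = L / v = 875 / 0.007718 = 1.134e+05 days = 310.4 years.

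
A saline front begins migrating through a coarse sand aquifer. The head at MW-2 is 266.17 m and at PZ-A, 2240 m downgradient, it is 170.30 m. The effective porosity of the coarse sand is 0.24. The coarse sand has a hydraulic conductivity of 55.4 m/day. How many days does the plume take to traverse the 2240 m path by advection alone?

227

Hydraulic gradient i = (266.17 − 170.30) / 2240 = 95.87 / 2240 = 0.04280.
Darcy flux q = K · i = 55.40 × 0.04280 = 2.371 m/day.
Seepage velocity v = q / n_e = 2.371 / 0.24 = 9.879 m/day.
Travel time t = L / v = 2240 / 9.879 = 226.7 days.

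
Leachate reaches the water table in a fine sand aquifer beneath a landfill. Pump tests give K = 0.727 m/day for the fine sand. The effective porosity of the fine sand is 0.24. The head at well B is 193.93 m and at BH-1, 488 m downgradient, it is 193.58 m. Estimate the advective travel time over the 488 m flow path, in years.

615

Hydraulic gradient i = (193.93 − 193.58) / 488 = 0.35 / 488 = 0.0007172.
Darcy flux q = K · i = 0.7270 × 0.0007172 = 0.0005214 m/day.
Seepage velocity v = q / n_e = 0.0005214 / 0.24 = 0.002173 m/day.
Travel time t = L / v = 488 / 0.002173 = 2.246e+05 days = 615.0 years.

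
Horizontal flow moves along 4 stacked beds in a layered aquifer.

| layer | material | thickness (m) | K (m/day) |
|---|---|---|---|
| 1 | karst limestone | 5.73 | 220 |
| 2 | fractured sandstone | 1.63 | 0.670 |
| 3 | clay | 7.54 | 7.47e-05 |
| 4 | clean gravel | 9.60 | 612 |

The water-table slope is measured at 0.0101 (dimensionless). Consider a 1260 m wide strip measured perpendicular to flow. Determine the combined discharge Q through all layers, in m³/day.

90800

Flow is parallel to layering, so each bed carries its own Darcy discharge and the transmissivities add.
Σ(K_i·b_i) = 220×5.73 + 0.670×1.63 + 7.47e-05×7.54 + 612×9.60 = 7137 m²/day.
Hydraulic gradient i = 0.0101.
Q = Σ(K_i·b_i) · W · i = 7137 × 1260 × 0.01010 = 90824 m³/day.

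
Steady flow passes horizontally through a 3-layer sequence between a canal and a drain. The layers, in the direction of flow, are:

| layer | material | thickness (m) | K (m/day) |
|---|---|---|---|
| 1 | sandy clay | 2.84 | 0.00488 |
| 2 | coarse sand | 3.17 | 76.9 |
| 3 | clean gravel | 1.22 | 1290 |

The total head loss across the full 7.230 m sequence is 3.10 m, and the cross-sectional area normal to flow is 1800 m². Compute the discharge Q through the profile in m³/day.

9.59

Flow is perpendicular to layering, so the layers act in series and the equivalent K is the thickness-weighted harmonic mean.
Total thickness L = 2.84 + 3.17 + 1.22 = 7.230 m.
Σ(b_i/K_i) = 2.84/0.00488 + 3.17/76.9 + 1.22/1290 = 582.0 d.
K_eq = L / Σ(b_i/K_i) = 7.230 / 582.0 = 0.01242 m/day.
Q = K_eq · A · (Δh/L) = 0.01242 × 1800 × (3.10/7.230) = 9.587 m³/day.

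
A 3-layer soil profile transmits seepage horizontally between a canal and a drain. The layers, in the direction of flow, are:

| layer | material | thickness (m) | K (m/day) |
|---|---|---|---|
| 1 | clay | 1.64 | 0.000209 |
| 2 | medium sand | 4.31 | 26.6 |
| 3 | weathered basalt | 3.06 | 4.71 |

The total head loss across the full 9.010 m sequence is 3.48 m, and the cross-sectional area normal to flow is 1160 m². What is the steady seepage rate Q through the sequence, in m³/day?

0.514

Flow is perpendicular to layering, so the layers act in series and the equivalent K is the thickness-weighted harmonic mean.
Total thickness L = 1.64 + 4.31 + 3.06 = 9.010 m.
Σ(b_i/K_i) = 1.64/0.000209 + 4.31/26.6 + 3.06/4.71 = 7848 d.
K_eq = L / Σ(b_i/K_i) = 9.010 / 7848 = 0.001148 m/day.
Q = K_eq · A · (Δh/L) = 0.001148 × 1160 × (3.48/9.010) = 0.5144 m³/day.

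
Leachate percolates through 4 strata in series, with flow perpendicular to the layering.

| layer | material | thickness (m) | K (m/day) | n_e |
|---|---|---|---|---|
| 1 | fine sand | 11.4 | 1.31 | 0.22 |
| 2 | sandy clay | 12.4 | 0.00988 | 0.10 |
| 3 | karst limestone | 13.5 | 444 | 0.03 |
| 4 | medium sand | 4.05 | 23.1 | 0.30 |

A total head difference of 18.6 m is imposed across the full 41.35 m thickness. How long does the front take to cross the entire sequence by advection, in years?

With flow normal to the layers, continuity requires the same specific discharge q through every layer.
Σ(b_i/K_i) = 11.4/1.31 + 12.4/0.00988 + 13.5/444 + 4.05/23.1 = 1264 d.
q = Δh / Σ(b_i/K_i) = 18.6 / 1264 = 0.01472 m/day.
In each layer the seepage velocity is v_i = q/n_i, so the layer transit time is t_i = b_i·n_i / q:
  layer 1 (fine sand): t_1 = 11.4 × 0.22 / 0.01472 = 170.4 d
  layer 2 (sandy clay): t_2 = 12.4 × 0.10 / 0.01472 = 84.26 d
  layer 3 (karst limestone): t_3 = 13.5 × 0.03 / 0.01472 = 27.52 d
  layer 4 (medium sand): t_4 = 4.05 × 0.30 / 0.01472 = 82.57 d
Total t = Σ t_i = 364.8 days = 0.9987 years.

0.999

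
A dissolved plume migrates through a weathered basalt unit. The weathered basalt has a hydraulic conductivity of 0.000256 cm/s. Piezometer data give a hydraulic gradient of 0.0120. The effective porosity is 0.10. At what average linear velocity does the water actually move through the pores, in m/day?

Convert K: 0.000256 cm/s × 864 = 0.2212 m/day.
Hydraulic gradient i = 0.0120.
Darcy flux q = K · i = 0.2212 × 0.01200 = 0.002654 m/day.
Seepage velocity v = q / n_e = 0.002654 / 0.10 = 0.02654 m/day.

0.0265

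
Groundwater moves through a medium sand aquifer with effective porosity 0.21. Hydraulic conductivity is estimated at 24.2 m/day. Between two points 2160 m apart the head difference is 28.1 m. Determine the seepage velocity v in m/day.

Hydraulic gradient i = Δh / L = 28.1 / 2160 = 0.01301.
Darcy flux q = K · i = 24.20 × 0.01301 = 0.3148 m/day.
Seepage velocity v = q / n_e = 0.3148 / 0.21 = 1.499 m/day.

1.50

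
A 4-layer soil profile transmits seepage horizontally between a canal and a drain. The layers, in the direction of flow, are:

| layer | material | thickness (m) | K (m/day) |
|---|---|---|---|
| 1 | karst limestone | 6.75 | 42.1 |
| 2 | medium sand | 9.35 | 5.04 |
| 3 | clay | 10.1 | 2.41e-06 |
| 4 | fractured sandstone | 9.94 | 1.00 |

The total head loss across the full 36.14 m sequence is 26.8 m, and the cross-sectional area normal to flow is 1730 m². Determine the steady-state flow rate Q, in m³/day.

0.0111

Flow is perpendicular to layering, so the layers act in series and the equivalent K is the thickness-weighted harmonic mean.
Total thickness L = 6.75 + 9.35 + 10.1 + 9.94 = 36.14 m.
Σ(b_i/K_i) = 6.75/42.1 + 9.35/5.04 + 10.1/2.41e-06 + 9.94/1.00 = 4.191e+06 d.
K_eq = L / Σ(b_i/K_i) = 36.14 / 4.191e+06 = 8.623e-06 m/day.
Q = K_eq · A · (Δh/L) = 8.623e-06 × 1730 × (26.8/36.14) = 0.01106 m³/day.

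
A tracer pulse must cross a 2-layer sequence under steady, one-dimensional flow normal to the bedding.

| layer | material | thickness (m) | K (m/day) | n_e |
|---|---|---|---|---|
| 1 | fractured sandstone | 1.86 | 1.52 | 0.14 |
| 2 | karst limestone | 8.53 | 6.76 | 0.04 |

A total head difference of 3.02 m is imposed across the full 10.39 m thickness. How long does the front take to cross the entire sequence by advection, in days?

0.495

With flow normal to the layers, continuity requires the same specific discharge q through every layer.
Σ(b_i/K_i) = 1.86/1.52 + 8.53/6.76 = 2.486 d.
q = Δh / Σ(b_i/K_i) = 3.02 / 2.486 = 1.215 m/day.
In each layer the seepage velocity is v_i = q/n_i, so the layer transit time is t_i = b_i·n_i / q:
  layer 1 (fractured sandstone): t_1 = 1.86 × 0.14 / 1.215 = 0.2143 d
  layer 2 (karst limestone): t_2 = 8.53 × 0.04 / 1.215 = 0.2808 d
Total t = Σ t_i = 0.4951 days.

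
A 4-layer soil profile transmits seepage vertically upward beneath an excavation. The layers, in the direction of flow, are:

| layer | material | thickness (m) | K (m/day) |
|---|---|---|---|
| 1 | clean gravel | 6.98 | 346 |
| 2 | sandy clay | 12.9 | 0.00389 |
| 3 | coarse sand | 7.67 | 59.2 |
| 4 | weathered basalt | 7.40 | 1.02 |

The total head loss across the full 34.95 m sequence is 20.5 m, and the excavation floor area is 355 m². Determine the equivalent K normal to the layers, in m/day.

0.0105

Flow is perpendicular to layering, so the layers act in series and the equivalent K is the thickness-weighted harmonic mean.
Total thickness L = 6.98 + 12.9 + 7.67 + 7.40 = 34.95 m.
Σ(b_i/K_i) = 6.98/346 + 12.9/0.00389 + 7.67/59.2 + 7.40/1.02 = 3324 d.
K_eq = L / Σ(b_i/K_i) = 34.95 / 3324 = 0.01052 m/day.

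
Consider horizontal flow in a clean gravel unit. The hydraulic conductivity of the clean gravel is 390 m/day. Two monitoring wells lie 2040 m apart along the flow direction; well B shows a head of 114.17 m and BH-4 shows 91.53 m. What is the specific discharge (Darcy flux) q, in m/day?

4.33

Hydraulic gradient i = (114.17 − 91.53) / 2040 = 22.64 / 2040 = 0.01110.
Specific discharge q = K · i = 390.0 × 0.01110 = 4.328 m/day.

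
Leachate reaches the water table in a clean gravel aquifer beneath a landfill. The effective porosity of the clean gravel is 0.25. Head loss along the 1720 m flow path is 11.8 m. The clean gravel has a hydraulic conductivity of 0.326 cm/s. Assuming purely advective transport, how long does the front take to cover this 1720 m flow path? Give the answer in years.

0.609

Convert K: 0.326 cm/s × 864 = 281.7 m/day.
Hydraulic gradient i = Δh / L = 11.8 / 1720 = 0.006860.
Darcy flux q = K · i = 281.7 × 0.006860 = 1.932 m/day.
Seepage velocity v = q / n_e = 1.932 / 0.25 = 7.729 m/day.
Travel time t = L / v = 1720 / 7.729 = 222.5 days = 0.6092 years.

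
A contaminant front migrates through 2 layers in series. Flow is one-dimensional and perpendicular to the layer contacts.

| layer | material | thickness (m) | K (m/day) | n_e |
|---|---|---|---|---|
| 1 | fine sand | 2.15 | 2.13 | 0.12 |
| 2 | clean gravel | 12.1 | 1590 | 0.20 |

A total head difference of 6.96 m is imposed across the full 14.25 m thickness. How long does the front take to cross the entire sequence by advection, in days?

0.391

With flow normal to the layers, continuity requires the same specific discharge q through every layer.
Σ(b_i/K_i) = 2.15/2.13 + 12.1/1590 = 1.017 d.
q = Δh / Σ(b_i/K_i) = 6.96 / 1.017 = 6.844 m/day.
In each layer the seepage velocity is v_i = q/n_i, so the layer transit time is t_i = b_i·n_i / q:
  layer 1 (fine sand): t_1 = 2.15 × 0.12 / 6.844 = 0.03770 d
  layer 2 (clean gravel): t_2 = 12.1 × 0.20 / 6.844 = 0.3536 d
Total t = Σ t_i = 0.3913 days.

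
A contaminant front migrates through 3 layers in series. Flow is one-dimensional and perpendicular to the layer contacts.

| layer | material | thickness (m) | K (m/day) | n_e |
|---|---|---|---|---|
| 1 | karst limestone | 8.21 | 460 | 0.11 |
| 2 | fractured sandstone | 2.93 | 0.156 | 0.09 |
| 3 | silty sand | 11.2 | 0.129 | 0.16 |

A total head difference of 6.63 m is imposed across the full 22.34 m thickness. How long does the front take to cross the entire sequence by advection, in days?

With flow normal to the layers, continuity requires the same specific discharge q through every layer.
Σ(b_i/K_i) = 8.21/460 + 2.93/0.156 + 11.2/0.129 = 105.6 d.
q = Δh / Σ(b_i/K_i) = 6.63 / 105.6 = 0.06277 m/day.
In each layer the seepage velocity is v_i = q/n_i, so the layer transit time is t_i = b_i·n_i / q:
  layer 1 (karst limestone): t_1 = 8.21 × 0.11 / 0.06277 = 14.39 d
  layer 2 (fractured sandstone): t_2 = 2.93 × 0.09 / 0.06277 = 4.201 d
  layer 3 (silty sand): t_3 = 11.2 × 0.16 / 0.06277 = 28.55 d
Total t = Σ t_i = 47.14 days.

47.1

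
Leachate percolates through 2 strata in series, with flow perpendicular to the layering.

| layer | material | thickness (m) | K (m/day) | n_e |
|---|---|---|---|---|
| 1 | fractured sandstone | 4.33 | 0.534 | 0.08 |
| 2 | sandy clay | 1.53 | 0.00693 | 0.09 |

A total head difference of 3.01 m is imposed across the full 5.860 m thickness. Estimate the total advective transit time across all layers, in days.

36.8

With flow normal to the layers, continuity requires the same specific discharge q through every layer.
Σ(b_i/K_i) = 4.33/0.534 + 1.53/0.00693 = 228.9 d.
q = Δh / Σ(b_i/K_i) = 3.01 / 228.9 = 0.01315 m/day.
In each layer the seepage velocity is v_i = q/n_i, so the layer transit time is t_i = b_i·n_i / q:
  layer 1 (fractured sandstone): t_1 = 4.33 × 0.08 / 0.01315 = 26.34 d
  layer 2 (sandy clay): t_2 = 1.53 × 0.09 / 0.01315 = 10.47 d
Total t = Σ t_i = 36.81 days.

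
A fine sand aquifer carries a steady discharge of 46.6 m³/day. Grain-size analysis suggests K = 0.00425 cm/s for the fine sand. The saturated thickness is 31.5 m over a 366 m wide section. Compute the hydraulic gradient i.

0.00110

Convert K: 0.00425 cm/s × 864 = 3.672 m/day.
Cross-sectional area A = 366 × 31.5 = 11529 m².
From Q = K·A·i, i = Q / (K·A) = 46.6 / (3.672 × 11529) = 0.001101.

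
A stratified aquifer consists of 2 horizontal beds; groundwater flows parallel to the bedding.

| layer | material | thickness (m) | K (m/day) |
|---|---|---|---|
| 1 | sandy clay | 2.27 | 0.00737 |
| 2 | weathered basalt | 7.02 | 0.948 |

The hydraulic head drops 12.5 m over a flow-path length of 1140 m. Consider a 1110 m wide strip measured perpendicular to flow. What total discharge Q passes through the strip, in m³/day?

Flow is parallel to layering, so each bed carries its own Darcy discharge and the transmissivities add.
Σ(K_i·b_i) = 0.00737×2.27 + 0.948×7.02 = 6.672 m²/day.
Hydraulic gradient i = Δh / L = 12.5 / 1140 = 0.01096.
Q = Σ(K_i·b_i) · W · i = 6.672 × 1110 × 0.01096 = 81.20 m³/day.

81.2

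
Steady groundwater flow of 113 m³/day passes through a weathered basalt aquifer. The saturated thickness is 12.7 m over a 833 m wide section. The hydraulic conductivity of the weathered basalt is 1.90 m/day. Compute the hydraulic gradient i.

Cross-sectional area A = 833 × 12.7 = 10579 m².
From Q = K·A·i, i = Q / (K·A) = 113 / (1.900 × 10579) = 0.005622.

0.00562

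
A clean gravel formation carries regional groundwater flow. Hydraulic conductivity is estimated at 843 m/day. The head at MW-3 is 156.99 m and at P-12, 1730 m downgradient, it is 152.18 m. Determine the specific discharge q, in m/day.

Hydraulic gradient i = (156.99 − 152.18) / 1730 = 4.81 / 1730 = 0.002780.
Specific discharge q = K · i = 843.0 × 0.002780 = 2.344 m/day.

2.34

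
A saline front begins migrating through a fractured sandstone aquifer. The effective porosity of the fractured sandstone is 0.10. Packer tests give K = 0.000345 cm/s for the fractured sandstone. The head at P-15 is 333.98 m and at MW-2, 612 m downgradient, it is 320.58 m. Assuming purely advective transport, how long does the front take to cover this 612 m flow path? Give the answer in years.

25.7

Convert K: 0.000345 cm/s × 864 = 0.2981 m/day.
Hydraulic gradient i = (333.98 − 320.58) / 612 = 13.4 / 612 = 0.02190.
Darcy flux q = K · i = 0.2981 × 0.02190 = 0.006527 m/day.
Seepage velocity v = q / n_e = 0.006527 / 0.10 = 0.06527 m/day.
Travel time t = L / v = 612 / 0.06527 = 9377 days = 25.67 years.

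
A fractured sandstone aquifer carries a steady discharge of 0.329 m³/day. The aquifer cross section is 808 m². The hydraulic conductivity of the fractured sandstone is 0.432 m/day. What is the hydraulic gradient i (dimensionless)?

0.000943

From Q = K·A·i, i = Q / (K·A) = 0.329 / (0.4320 × 808.0) = 0.0009425.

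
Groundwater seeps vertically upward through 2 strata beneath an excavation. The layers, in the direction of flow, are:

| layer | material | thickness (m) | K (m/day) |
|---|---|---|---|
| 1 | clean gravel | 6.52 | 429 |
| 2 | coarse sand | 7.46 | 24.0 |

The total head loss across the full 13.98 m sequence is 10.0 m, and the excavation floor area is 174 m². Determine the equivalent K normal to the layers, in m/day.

42.9

Flow is perpendicular to layering, so the layers act in series and the equivalent K is the thickness-weighted harmonic mean.
Total thickness L = 6.52 + 7.46 = 13.98 m.
Σ(b_i/K_i) = 6.52/429 + 7.46/24.0 = 0.3260 d.
K_eq = L / Σ(b_i/K_i) = 13.98 / 0.3260 = 42.88 m/day.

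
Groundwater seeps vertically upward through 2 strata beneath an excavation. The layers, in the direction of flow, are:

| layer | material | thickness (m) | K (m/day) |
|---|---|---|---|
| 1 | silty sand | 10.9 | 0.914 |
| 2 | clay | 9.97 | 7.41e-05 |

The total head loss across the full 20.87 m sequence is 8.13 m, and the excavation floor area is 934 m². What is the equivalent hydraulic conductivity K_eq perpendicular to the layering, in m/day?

0.000155

Flow is perpendicular to layering, so the layers act in series and the equivalent K is the thickness-weighted harmonic mean.
Total thickness L = 10.9 + 9.97 = 20.87 m.
Σ(b_i/K_i) = 10.9/0.914 + 9.97/7.41e-05 = 1.346e+05 d.
K_eq = L / Σ(b_i/K_i) = 20.87 / 1.346e+05 = 0.0001551 m/day.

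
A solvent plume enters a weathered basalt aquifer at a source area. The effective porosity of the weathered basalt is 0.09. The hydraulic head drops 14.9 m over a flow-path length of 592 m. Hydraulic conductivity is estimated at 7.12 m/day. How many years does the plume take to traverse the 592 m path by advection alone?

0.814

Hydraulic gradient i = Δh / L = 14.9 / 592 = 0.02517.
Darcy flux q = K · i = 7.120 × 0.02517 = 0.1792 m/day.
Seepage velocity v = q / n_e = 0.1792 / 0.09 = 1.991 m/day.
Travel time t = L / v = 592 / 1.991 = 297.3 days = 0.8140 years.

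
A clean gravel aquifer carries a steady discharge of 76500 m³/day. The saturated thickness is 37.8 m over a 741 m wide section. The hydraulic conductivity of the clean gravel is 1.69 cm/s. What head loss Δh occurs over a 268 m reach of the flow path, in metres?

0.501

Convert K: 1.69 cm/s × 864 = 1460 m/day.
Cross-sectional area A = 741 × 37.8 = 28010 m².
From Q = K·A·i, i = Q / (K·A) = 76500 / (1460 × 28010) = 0.001870.
Head loss Δh = i · L = 0.001870 × 268 = 0.5013 m.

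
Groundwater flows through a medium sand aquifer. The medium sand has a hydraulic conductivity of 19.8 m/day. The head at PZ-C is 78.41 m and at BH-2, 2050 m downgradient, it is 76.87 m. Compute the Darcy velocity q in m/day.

Hydraulic gradient i = (78.41 − 76.87) / 2050 = 1.54 / 2050 = 0.0007512.
Specific discharge q = K · i = 19.80 × 0.0007512 = 0.01487 m/day.

0.0149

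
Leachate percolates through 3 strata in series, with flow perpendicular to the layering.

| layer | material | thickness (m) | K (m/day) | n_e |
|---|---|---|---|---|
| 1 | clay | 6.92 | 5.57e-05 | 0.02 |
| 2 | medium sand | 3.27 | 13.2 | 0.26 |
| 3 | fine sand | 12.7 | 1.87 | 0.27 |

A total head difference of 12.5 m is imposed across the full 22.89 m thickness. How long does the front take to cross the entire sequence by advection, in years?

With flow normal to the layers, continuity requires the same specific discharge q through every layer.
Σ(b_i/K_i) = 6.92/5.57e-05 + 3.27/13.2 + 12.7/1.87 = 1.242e+05 d.
q = Δh / Σ(b_i/K_i) = 12.5 / 1.242e+05 = 0.0001006 m/day.
In each layer the seepage velocity is v_i = q/n_i, so the layer transit time is t_i = b_i·n_i / q:
  layer 1 (clay): t_1 = 6.92 × 0.02 / 0.0001006 = 1376 d
  layer 2 (medium sand): t_2 = 3.27 × 0.26 / 0.0001006 = 8451 d
  layer 3 (fine sand): t_3 = 12.7 × 0.27 / 0.0001006 = 34083 d
Total t = Σ t_i = 43909 days = 120.2 years.

120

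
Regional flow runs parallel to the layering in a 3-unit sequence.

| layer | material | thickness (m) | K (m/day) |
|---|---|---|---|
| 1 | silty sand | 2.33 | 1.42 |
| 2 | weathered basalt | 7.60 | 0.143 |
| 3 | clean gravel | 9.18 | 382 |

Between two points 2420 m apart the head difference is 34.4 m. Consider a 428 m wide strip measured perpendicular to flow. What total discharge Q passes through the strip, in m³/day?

Flow is parallel to layering, so each bed carries its own Darcy discharge and the transmissivities add.
Σ(K_i·b_i) = 1.42×2.33 + 0.143×7.60 + 382×9.18 = 3511 m²/day.
Hydraulic gradient i = Δh / L = 34.4 / 2420 = 0.01421.
Q = Σ(K_i·b_i) · W · i = 3511 × 428 × 0.01421 = 21362 m³/day.

21400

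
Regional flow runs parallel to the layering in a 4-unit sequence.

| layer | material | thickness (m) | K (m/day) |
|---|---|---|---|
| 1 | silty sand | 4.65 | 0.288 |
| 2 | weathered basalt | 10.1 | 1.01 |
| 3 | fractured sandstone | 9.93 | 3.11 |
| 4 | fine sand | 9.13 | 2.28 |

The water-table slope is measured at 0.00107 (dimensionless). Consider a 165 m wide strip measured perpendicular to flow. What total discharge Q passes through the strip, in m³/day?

Flow is parallel to layering, so each bed carries its own Darcy discharge and the transmissivities add.
Σ(K_i·b_i) = 0.288×4.65 + 1.01×10.1 + 3.11×9.93 + 2.28×9.13 = 63.24 m²/day.
Hydraulic gradient i = 0.00107.
Q = Σ(K_i·b_i) · W · i = 63.24 × 165 × 0.001070 = 11.16 m³/day.

11.2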